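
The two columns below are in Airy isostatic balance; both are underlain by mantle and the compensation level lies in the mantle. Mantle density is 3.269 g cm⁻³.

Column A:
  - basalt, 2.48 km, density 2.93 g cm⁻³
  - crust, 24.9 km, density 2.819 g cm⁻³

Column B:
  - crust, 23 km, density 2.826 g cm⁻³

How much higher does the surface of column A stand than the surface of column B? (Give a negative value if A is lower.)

For any compensation level in the mantle, the mantle terms cancel and isostasy reduces to e = (Σt_A − Σt_B) − (Σ(ρt)_A − Σ(ρt)_B) / ρ_m.
Σt_A = 27.38 km; Σt_B = 23 km; Σ(ρt)_A = 77.4595; Σ(ρt)_B = 64.998 (in km·g cm⁻³).
e = (27.38 − 23) − (77.4595 − 64.998) / 3.269 = 0.568 km.

0.568 km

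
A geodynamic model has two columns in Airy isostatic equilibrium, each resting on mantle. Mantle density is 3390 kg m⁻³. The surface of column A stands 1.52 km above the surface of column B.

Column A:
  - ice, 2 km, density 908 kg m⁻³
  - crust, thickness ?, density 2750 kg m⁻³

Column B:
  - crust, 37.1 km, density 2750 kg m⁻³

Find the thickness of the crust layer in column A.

37.4 km

Take the compensation level at the base of the deeper column (depth z_c below the surface of column A) and equate Σ ρ_i t_i down to z_c; mantle fills any gap and the z_c terms cancel.
Column A: 2×908 + x×2750 + (z_c − 2 − x)×3390
Column B: 1.52×0 + 37.1×2750 + (z_c − 1.52 − 37.1)×3390
The z_c×3390 term appears on both sides and cancels. Collect the known terms of each column as K = Σ(ρt)_known − 3390 × (depth of known layers): K_A = 1816 − 3390×2 = −4964; K_B = 102025 − 3390×(1.52 + 37.1) = −28896.8.
Balance: K_A − x×(3390 − 2750) = K_B, so x = (K_A − K_B)/(3390 − 2750) = 23932.8/640 = 37.4 km.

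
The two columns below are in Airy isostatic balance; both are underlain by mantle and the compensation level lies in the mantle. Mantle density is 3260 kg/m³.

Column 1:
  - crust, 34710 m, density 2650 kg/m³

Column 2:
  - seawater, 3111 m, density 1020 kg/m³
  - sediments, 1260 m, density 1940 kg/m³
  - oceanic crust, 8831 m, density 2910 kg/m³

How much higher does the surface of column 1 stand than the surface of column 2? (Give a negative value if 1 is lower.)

2900 m

For any compensation level in the mantle, the mantle terms cancel and isostasy reduces to e = (Σt_1 − Σt_2) − (Σ(ρt)_1 − Σ(ρt)_2) / ρ_m.
Σt_1 = 34710 m; Σt_2 = 13202 m; Σ(ρt)_1 = 91981500; Σ(ρt)_2 = 31315830 (in m·kg/m³).
e = (34710 − 13202) − (91981500 − 31315830) / 3260 = 2900 m.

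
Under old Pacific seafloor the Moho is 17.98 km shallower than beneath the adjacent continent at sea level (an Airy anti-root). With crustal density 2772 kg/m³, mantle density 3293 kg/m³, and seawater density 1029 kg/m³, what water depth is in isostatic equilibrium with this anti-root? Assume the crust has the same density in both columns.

Replacing a thickness d of crust by seawater at the top must be balanced by replacing crust with mantle at the base: d (ρ_c − ρ_w) = a (ρ_m − ρ_c).
d = a (ρ_m − ρ_c)/(ρ_c − ρ_w) = 17.98 km × 521/1743 = 5.37 km.

5.37 km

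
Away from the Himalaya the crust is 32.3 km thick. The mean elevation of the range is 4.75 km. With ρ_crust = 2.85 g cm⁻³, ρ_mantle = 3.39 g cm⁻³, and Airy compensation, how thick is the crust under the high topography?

62.1 km

Root depth r = h ρ_c / (ρ_m − ρ_c) = 4.75 km × 2.85 / 0.54 = 25.07 km.
Total thickness = T + h + r = 32.3 km + 4.75 km + 25.07 km = 62.1 km.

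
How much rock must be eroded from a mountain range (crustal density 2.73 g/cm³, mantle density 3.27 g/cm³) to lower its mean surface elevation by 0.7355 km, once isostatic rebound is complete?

Net drop Δ = e − u = e − e ρ_c/ρ_m = e (ρ_m − ρ_c)/ρ_m.
e = Δ ρ_m/(ρ_m − ρ_c) = 0.7355 km × 3.27/0.54 = 4.45 km.

4.45 km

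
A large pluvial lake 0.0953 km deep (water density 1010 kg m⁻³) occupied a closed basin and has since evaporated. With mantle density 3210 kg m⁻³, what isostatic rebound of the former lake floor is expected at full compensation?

u = d ρ_w/ρ_m = 0.0953 km × 1010/3210 = 0.03 km.

0.03 km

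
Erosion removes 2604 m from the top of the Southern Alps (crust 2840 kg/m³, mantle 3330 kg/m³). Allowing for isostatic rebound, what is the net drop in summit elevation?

383 m

Rebound u = e ρ_c/ρ_m = 2604 m × 2840/3330 = 2221 m.
Net surface drop = e − u = 2604 m − 2221 m = e (ρ_m − ρ_c)/ρ_m = 383 m.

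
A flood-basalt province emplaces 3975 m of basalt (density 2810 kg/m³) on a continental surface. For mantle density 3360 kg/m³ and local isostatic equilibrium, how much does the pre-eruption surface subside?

Subaerial loading: s = t ρ_load / ρ_m.
s = 3975 m × 2810/3360 = 3320 m.

3320 m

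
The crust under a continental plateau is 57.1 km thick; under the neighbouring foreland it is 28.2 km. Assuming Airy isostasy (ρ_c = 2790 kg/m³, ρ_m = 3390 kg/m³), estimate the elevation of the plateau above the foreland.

Excess crust Δ = 57.1 km − 28.2 km = 28.9 km, split between elevation h and root r with h + r = Δ.
Airy balance ρ_c h = (ρ_m − ρ_c) r gives r = h ρ_c/(ρ_m − ρ_c), so h (1 + ρ_c/(ρ_m − ρ_c)) = Δ, i.e. h = Δ (ρ_m − ρ_c)/ρ_m.
h = 28.9 km × 600/3390 = 5.12 km.

5.12 km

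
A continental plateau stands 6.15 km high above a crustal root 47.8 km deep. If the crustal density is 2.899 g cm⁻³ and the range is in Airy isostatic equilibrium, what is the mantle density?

3.27 g cm⁻³

Airy balance: ρ_c h = (ρ_m − ρ_c) r → ρ_m = ρ_c (1 + h/r).
ρ_m = 2.899 × (1 + 6.15 km/47.8 km) = 3.27 g cm⁻³.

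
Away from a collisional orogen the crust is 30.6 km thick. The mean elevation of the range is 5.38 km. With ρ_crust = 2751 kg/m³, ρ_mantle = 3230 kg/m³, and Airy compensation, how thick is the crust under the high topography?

66.9 km

Root depth r = h ρ_c / (ρ_m − ρ_c) = 5.38 km × 2751 / 479 = 30.9 km.
Total thickness = T + h + r = 30.6 km + 5.38 km + 30.9 km = 66.9 km.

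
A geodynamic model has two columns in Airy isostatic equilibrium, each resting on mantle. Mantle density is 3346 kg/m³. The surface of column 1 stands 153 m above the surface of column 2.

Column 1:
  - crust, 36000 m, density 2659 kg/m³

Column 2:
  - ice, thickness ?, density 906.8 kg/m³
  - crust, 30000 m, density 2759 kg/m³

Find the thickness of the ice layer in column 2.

2710 m

Take the compensation level at the base of the deeper column (depth z_c below the surface of column 1) and equate Σ ρ_i t_i down to z_c; mantle fills any gap and the z_c terms cancel.
Column 1: 36000×2659 + (z_c − 36000)×3346
Column 2: 153×0 + x×906.8 + 30000×2759 + (z_c − 153 − 30000 − x)×3346
The z_c×3346 term appears on both sides and cancels. Collect the known terms of each column as K = Σ(ρt)_known − 3346 × (depth of known layers): K_1 = 95724000 − 3346×36000 = −24732000; K_2 = 82770000 − 3346×(153 + 30000) = −18121938.
Balance: K_1 = K_2 − x×(3346 − 906.8), so x = (K_2 − K_1)/(3346 − 906.8) = 6610060/2439.2 = 2710 m.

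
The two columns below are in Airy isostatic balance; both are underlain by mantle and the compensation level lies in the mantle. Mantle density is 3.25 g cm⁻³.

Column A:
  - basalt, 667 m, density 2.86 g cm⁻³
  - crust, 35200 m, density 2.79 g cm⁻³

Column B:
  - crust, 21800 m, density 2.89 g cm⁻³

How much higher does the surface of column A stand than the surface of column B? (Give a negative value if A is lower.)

For any compensation level in the mantle, the mantle terms cancel and isostasy reduces to e = (Σt_A − Σt_B) − (Σ(ρt)_A − Σ(ρt)_B) / ρ_m.
Σt_A = 35867 m; Σt_B = 21800 m; Σ(ρt)_A = 100115.62; Σ(ρt)_B = 63002 (in m·g cm⁻³).
e = (35867 − 21800) − (100115.62 − 63002) / 3.25 = 2650 m.

2650 m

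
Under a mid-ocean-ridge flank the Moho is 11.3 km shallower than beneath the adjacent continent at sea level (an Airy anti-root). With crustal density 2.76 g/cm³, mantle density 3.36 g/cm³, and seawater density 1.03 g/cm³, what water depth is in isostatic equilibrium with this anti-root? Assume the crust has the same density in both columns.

Replacing a thickness d of crust by seawater at the top must be balanced by replacing crust with mantle at the base: d (ρ_c − ρ_w) = a (ρ_m − ρ_c).
d = a (ρ_m − ρ_c)/(ρ_c − ρ_w) = 11.3 km × 0.6/1.73 = 3.92 km.

3.92 km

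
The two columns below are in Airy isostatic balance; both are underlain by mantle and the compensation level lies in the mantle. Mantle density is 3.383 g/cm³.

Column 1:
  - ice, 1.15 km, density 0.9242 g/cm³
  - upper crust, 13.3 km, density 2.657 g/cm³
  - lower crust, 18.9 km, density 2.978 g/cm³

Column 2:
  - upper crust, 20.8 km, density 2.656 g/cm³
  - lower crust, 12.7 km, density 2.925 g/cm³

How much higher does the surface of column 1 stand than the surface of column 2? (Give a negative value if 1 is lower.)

For any compensation level in the mantle, the mantle terms cancel and isostasy reduces to e = (Σt_1 − Σt_2) − (Σ(ρt)_1 − Σ(ρt)_2) / ρ_m.
Σt_1 = 33.35 km; Σt_2 = 33.5 km; Σ(ρt)_1 = 92.68513; Σ(ρt)_2 = 92.3923 (in km·g/cm³).
e = (33.35 − 33.5) − (92.68513 − 92.3923) / 3.383 = −0.237 km.

−0.237 km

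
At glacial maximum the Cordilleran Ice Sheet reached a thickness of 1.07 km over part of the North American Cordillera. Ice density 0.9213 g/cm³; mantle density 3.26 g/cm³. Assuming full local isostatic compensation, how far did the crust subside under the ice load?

Isostatic balance requires: the ice load ρ_ice t is balanced by mantle displaced below, ρ_m s.
s = t ρ_ice / ρ_m = 1.07 km × 0.9213/3.26 = 0.302 km.

0.302 km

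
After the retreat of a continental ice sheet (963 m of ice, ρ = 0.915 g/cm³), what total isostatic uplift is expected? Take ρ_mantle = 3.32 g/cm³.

265 m

Removing the load lets mantle flow back in; uplift u satisfies ρ_ice t = ρ_m u.
u = t ρ_ice/ρ_m = 963 m × 0.915/3.32 = 265 m.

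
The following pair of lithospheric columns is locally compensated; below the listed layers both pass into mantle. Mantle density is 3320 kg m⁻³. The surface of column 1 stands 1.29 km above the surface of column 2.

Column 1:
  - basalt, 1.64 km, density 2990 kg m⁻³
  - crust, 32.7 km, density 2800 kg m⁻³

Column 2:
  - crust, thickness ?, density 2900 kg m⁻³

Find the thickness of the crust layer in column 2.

31.6 km

Take the compensation level at the base of the deeper column (depth z_c below the surface of column 1) and equate Σ ρ_i t_i down to z_c; mantle fills any gap and the z_c terms cancel.
Column 1: 1.64×2990 + 32.7×2800 + (z_c − 34.34)×3320
Column 2: 1.29×0 + x×2900 + (z_c − 1.29 − 0 − x)×3320
The z_c×3320 term appears on both sides and cancels. Collect the known terms of each column as K = Σ(ρt)_known − 3320 × (depth of known layers): K_1 = 96463.6 − 3320×34.34 = −17545.2; K_2 = 0 − 3320×(1.29 + 0) = −4282.8.
Balance: K_1 = K_2 − x×(3320 − 2900), so x = (K_2 − K_1)/(3320 − 2900) = 13262.4/420 = 31.6 km.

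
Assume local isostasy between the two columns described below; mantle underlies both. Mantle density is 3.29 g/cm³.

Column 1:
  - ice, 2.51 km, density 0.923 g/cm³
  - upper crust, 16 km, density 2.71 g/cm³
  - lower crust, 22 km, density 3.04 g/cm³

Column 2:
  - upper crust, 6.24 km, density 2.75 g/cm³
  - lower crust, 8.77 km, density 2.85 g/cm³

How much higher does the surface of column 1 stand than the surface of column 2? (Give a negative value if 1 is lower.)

For any compensation level in the mantle, the mantle terms cancel and isostasy reduces to e = (Σt_1 − Σt_2) − (Σ(ρt)_1 − Σ(ρt)_2) / ρ_m.
Σt_1 = 40.51 km; Σt_2 = 15.01 km; Σ(ρt)_1 = 112.55673; Σ(ρt)_2 = 42.1545 (in km·g/cm³).
e = (40.51 − 15.01) − (112.55673 − 42.1545) / 3.29 = 4.1 km.

4.1 km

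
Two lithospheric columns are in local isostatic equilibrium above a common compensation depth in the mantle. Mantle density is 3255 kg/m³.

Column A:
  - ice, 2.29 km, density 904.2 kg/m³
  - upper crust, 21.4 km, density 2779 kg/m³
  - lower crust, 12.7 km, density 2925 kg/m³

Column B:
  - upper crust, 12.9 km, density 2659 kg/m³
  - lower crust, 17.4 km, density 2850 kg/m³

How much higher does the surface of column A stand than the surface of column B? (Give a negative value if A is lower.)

1.54 km

For any compensation level in the mantle, the mantle terms cancel and isostasy reduces to e = (Σt_A − Σt_B) − (Σ(ρt)_A − Σ(ρt)_B) / ρ_m.
Σt_A = 36.39 km; Σt_B = 30.3 km; Σ(ρt)_A = 98688.718; Σ(ρt)_B = 83891.1 (in km·kg/m³).
e = (36.39 − 30.3) − (98688.718 − 83891.1) / 3255 = 1.54 km.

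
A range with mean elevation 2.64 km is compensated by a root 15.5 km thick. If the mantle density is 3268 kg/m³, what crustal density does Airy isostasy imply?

2790 kg/m³

ρ_c h = (ρ_m − ρ_c) r → ρ_c (h + r) = ρ_m r → ρ_c = ρ_m r / (h + r).
ρ_c = 3268 × 15.5 km / (2.64 km + 15.5 km) = 2790 kg/m³.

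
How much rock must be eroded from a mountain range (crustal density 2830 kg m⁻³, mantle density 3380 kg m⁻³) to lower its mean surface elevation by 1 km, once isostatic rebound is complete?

Net drop Δ = e − u = e − e ρ_c/ρ_m = e (ρ_m − ρ_c)/ρ_m.
e = Δ ρ_m/(ρ_m − ρ_c) = 1 km × 3380/550 = 6.15 km.

6.15 km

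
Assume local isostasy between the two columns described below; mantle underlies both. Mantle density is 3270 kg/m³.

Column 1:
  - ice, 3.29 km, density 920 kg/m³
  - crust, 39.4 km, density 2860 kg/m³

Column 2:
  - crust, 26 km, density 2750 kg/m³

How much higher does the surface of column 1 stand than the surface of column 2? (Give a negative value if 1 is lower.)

For any compensation level in the mantle, the mantle terms cancel and isostasy reduces to e = (Σt_1 − Σt_2) − (Σ(ρt)_1 − Σ(ρt)_2) / ρ_m.
Σt_1 = 42.69 km; Σt_2 = 26 km; Σ(ρt)_1 = 115710.8; Σ(ρt)_2 = 71500 (in km·kg/m³).
e = (42.69 − 26) − (115710.8 − 71500) / 3270 = 3.17 km.

3.17 km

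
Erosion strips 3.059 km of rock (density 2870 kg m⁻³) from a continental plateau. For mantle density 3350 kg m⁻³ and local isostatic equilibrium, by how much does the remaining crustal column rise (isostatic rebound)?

Unloading: uplift u = e ρ_c/ρ_m = 3.059 km × 2870/3350 = 2.62 km.

2.62 km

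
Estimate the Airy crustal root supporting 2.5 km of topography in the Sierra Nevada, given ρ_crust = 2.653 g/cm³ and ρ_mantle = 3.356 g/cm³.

9.43 km

Equating mass per unit area of the two columns: the weight of the topography is balanced by the buoyancy of the root, ρ_c h = (ρ_m − ρ_c) r.
r = h · ρ_c / (ρ_m − ρ_c) = 2.5 km × 2.653 / (3.356 − 2.653) = 9.43 km.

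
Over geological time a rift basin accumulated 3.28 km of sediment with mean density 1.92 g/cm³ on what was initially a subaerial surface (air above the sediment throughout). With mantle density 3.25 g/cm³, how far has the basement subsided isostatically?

Subaerial load: s = t ρ_sed / ρ_m = 3.28 km × 1.92/3.25 = 1.94 km.

1.94 km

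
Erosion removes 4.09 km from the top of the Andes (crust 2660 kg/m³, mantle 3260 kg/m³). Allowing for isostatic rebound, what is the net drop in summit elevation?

0.753 km

Rebound u = e ρ_c/ρ_m = 4.09 km × 2660/3260 = 3.337 km.
Net surface drop = e − u = 4.09 km − 3.337 km = e (ρ_m − ρ_c)/ρ_m = 0.753 km.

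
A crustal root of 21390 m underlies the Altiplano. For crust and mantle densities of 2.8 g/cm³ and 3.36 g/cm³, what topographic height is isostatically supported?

Isostatic balance requires: ρ_c h = (ρ_m − ρ_c) r.
h = r (ρ_m − ρ_c) / ρ_c = 21390 m × (3.36 − 2.8) / 2.8 = 4280 m.

4280 m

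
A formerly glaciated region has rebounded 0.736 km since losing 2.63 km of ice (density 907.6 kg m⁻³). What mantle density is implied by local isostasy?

3240 kg m⁻³

ρ_m = ρ_ice t / u = 907.6 × 2.63 km/0.736 km = 3240 kg m⁻³.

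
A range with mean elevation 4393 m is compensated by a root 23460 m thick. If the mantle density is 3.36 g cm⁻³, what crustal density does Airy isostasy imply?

ρ_c h = (ρ_m − ρ_c) r → ρ_c (h + r) = ρ_m r → ρ_c = ρ_m r / (h + r).
ρ_c = 3.36 × 23460 m / (4393 m + 23460 m) = 2.83 g cm⁻³.

2.83 g cm⁻³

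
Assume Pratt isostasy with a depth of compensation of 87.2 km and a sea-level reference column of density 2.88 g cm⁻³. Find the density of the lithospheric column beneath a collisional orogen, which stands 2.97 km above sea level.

Pratt balance: ρ_ref D = ρ (D + h).
ρ = ρ_ref D/(D + h) = 2.88 × 87.2 km/(87.2 km + 2.97 km) = 2.79 g cm⁻³.

2.79 g cm⁻³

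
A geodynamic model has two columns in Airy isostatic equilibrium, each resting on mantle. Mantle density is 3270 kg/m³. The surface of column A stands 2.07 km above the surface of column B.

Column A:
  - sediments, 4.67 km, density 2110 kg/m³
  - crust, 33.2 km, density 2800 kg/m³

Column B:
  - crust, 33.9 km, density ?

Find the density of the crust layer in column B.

2850 kg/m³

Take the compensation level at the base of the deeper column (depth z_c below the surface of column A) and equate Σ ρ_i t_i down to z_c; mantle fills any gap and the z_c terms cancel.
Column A: 4.67×2110 + 33.2×2800 + (z_c − 37.87)×3270
Column B: 2.07×0 + 33.9×ρ + (z_c − 2.07 − 33.9)×3270
The z_c×3270 term appears on both sides and cancels. Collect the known terms of each column as K = Σ(ρt)_known − 3270 × (depth of known layers): K_A = 102813.7 − 3270×37.87 = −21021.2; K_B = 0 − 3270×(2.07 + 33.9) = −117621.9.
Balance: K_A = K_B + 33.9×ρ, so ρ = (K_A − K_B)/33.9 = 96600.7/33.9 = 2850 kg/m³.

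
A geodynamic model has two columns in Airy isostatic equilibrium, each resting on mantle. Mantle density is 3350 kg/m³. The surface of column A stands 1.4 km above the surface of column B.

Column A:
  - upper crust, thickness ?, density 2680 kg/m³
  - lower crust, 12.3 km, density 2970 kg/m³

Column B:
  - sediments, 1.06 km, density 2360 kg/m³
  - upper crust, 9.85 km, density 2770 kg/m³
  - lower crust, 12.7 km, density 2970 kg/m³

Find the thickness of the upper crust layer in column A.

Take the compensation level at the base of the deeper column (depth z_c below the surface of column A) and equate Σ ρ_i t_i down to z_c; mantle fills any gap and the z_c terms cancel.
Column A: x×2680 + 12.3×2970 + (z_c − 12.3 − x)×3350
Column B: 1.4×0 + 1.06×2360 + 9.85×2770 + 12.7×2970 + (z_c − 1.4 − 23.61)×3350
The z_c×3350 term appears on both sides and cancels. Collect the known terms of each column as K = Σ(ρt)_known − 3350 × (depth of known layers): K_A = 36531 − 3350×12.3 = −4674; K_B = 67505.1 − 3350×(1.4 + 23.61) = −16278.4.
Balance: K_A − x×(3350 − 2680) = K_B, so x = (K_A − K_B)/(3350 − 2680) = 11604.4/670 = 17.3 km.

17.3 km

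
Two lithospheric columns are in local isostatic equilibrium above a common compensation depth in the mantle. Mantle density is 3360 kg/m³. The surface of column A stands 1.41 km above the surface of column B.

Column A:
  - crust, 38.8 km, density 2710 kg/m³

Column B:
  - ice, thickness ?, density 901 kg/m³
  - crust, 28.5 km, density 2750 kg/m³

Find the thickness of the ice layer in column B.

Take the compensation level at the base of the deeper column (depth z_c below the surface of column A) and equate Σ ρ_i t_i down to z_c; mantle fills any gap and the z_c terms cancel.
Column A: 38.8×2710 + (z_c − 38.8)×3360
Column B: 1.41×0 + x×901 + 28.5×2750 + (z_c − 1.41 − 28.5 − x)×3360
The z_c×3360 term appears on both sides and cancels. Collect the known terms of each column as K = Σ(ρt)_known − 3360 × (depth of known layers): K_A = 105148 − 3360×38.8 = −25220; K_B = 78375 − 3360×(1.41 + 28.5) = −22122.6.
Balance: K_A = K_B − x×(3360 − 901), so x = (K_B − K_A)/(3360 − 901) = 3097.4/2459 = 1.26 km.

1.26 km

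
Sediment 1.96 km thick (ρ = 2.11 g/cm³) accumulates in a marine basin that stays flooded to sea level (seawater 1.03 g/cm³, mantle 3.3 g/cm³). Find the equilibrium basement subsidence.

0.933 km

Submarine loading: the sediment displaces seawater, and the subsidence is in turn flooded, so s (ρ_m − ρ_w) = t (ρ_sed − ρ_w).
s = 1.96 km × (2.11 − 1.03) / (3.3 − 1.03) = 0.933 km.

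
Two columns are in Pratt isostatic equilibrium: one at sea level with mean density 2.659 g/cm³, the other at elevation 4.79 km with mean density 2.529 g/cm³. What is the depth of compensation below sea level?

ρ_ref D = ρ (D + h) → D (ρ_ref − ρ) = ρ h.
D = ρ h/(ρ_ref − ρ) = 2.529 × 4.79 km/(2.659 − 2.529) = 93.2 km.

93.2 km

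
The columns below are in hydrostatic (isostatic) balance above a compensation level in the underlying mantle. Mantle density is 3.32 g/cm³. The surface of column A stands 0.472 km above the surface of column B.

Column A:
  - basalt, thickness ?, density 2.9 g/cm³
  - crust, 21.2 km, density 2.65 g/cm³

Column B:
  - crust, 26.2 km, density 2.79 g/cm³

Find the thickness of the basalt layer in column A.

Take the compensation level at the base of the deeper column (depth z_c below the surface of column A) and equate Σ ρ_i t_i down to z_c; mantle fills any gap and the z_c terms cancel.
Column A: x×2.9 + 21.2×2.65 + (z_c − 21.2 − x)×3.32
Column B: 0.472×0 + 26.2×2.79 + (z_c − 0.472 − 26.2)×3.32
The z_c×3.32 term appears on both sides and cancels. Collect the known terms of each column as K = Σ(ρt)_known − 3.32 × (depth of known layers): K_A = 56.18 − 3.32×21.2 = −14.204; K_B = 73.098 − 3.32×(0.472 + 26.2) = −15.45304.
Balance: K_A − x×(3.32 − 2.9) = K_B, so x = (K_A − K_B)/(3.32 − 2.9) = 1.24904/0.42 = 2.97 km.

2.97 km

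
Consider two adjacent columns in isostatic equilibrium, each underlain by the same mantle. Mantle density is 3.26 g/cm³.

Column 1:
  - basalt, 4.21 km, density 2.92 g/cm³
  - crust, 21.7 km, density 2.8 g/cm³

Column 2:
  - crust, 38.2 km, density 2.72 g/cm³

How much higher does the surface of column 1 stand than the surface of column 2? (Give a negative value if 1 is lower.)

For any compensation level in the mantle, the mantle terms cancel and isostasy reduces to e = (Σt_1 − Σt_2) − (Σ(ρt)_1 − Σ(ρt)_2) / ρ_m.
Σt_1 = 25.91 km; Σt_2 = 38.2 km; Σ(ρt)_1 = 73.0532; Σ(ρt)_2 = 103.904 (in km·g/cm³).
e = (25.91 − 38.2) − (73.0532 − 103.904) / 3.26 = −2.83 km.

−2.83 km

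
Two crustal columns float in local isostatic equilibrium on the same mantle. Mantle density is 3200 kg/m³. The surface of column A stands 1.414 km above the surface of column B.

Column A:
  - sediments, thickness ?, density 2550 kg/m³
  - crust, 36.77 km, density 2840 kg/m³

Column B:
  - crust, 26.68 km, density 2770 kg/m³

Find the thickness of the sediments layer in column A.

4.25 km

Take the compensation level at the base of the deeper column (depth z_c below the surface of column A) and equate Σ ρ_i t_i down to z_c; mantle fills any gap and the z_c terms cancel.
Column A: x×2550 + 36.77×2840 + (z_c − 36.77 − x)×3200
Column B: 1.414×0 + 26.68×2770 + (z_c − 1.414 − 26.68)×3200
The z_c×3200 term appears on both sides and cancels. Collect the known terms of each column as K = Σ(ρt)_known − 3200 × (depth of known layers): K_A = 104426.8 − 3200×36.77 = −13237.2; K_B = 73903.6 − 3200×(1.414 + 26.68) = −15997.2.
Balance: K_A − x×(3200 − 2550) = K_B, so x = (K_A − K_B)/(3200 − 2550) = 2760/650 = 4.25 km.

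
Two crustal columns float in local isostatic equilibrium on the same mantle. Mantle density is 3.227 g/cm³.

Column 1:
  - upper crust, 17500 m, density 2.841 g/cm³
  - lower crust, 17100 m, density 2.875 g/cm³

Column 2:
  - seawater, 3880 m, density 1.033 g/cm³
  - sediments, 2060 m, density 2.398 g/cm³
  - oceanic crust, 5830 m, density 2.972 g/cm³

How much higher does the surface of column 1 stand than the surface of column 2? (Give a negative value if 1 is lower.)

331 m

For any compensation level in the mantle, the mantle terms cancel and isostasy reduces to e = (Σt_1 − Σt_2) − (Σ(ρt)_1 − Σ(ρt)_2) / ρ_m.
Σt_1 = 34600 m; Σt_2 = 11770 m; Σ(ρt)_1 = 98880; Σ(ρt)_2 = 26274.68 (in m·g/cm³).
e = (34600 − 11770) − (98880 − 26274.68) / 3.227 = 331 m.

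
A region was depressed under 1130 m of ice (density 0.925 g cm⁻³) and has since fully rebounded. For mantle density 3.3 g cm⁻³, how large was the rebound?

Removing the load lets mantle flow back in; uplift u satisfies ρ_ice t = ρ_m u.
u = t ρ_ice/ρ_m = 1130 m × 0.925/3.3 = 317 m.

317 m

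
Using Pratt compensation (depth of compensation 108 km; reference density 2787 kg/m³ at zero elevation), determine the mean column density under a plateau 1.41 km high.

2750 kg/m³

Pratt balance: ρ_ref D = ρ (D + h).
ρ = ρ_ref D/(D + h) = 2787 × 108 km/(108 km + 1.41 km) = 2750 kg/m³.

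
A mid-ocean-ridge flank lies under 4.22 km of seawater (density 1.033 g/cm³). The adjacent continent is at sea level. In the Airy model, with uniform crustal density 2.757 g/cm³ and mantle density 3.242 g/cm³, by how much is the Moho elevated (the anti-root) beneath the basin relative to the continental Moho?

15 km

In Airy isostatic equilibrium: replacing crust with seawater at the top is compensated by replacing crust with mantle at the base: d (ρ_c − ρ_w) = a (ρ_m − ρ_c).
a = d (ρ_c − ρ_w)/(ρ_m − ρ_c) = 4.22 km × 1.724/0.485 = 15 km.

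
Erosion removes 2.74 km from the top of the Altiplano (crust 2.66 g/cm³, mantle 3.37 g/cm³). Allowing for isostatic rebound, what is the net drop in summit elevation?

0.577 km

Rebound u = e ρ_c/ρ_m = 2.74 km × 2.66/3.37 = 2.163 km.
Net surface drop = e − u = 2.74 km − 2.163 km = e (ρ_m − ρ_c)/ρ_m = 0.577 km.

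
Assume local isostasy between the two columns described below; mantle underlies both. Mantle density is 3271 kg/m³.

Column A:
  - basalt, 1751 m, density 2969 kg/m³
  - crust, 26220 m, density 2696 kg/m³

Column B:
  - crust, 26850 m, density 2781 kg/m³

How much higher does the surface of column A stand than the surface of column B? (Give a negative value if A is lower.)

For any compensation level in the mantle, the mantle terms cancel and isostasy reduces to e = (Σt_A − Σt_B) − (Σ(ρt)_A − Σ(ρt)_B) / ρ_m.
Σt_A = 27971 m; Σt_B = 26850 m; Σ(ρt)_A = 75887839; Σ(ρt)_B = 74669850 (in m·kg/m³).
e = (27971 − 26850) − (75887839 − 74669850) / 3271 = 749 m.

749 m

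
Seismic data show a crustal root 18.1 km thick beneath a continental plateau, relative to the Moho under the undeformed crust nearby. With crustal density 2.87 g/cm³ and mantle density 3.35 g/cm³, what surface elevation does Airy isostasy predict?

Isostatic balance requires: ρ_c h = (ρ_m − ρ_c) r.
h = r (ρ_m − ρ_c) / ρ_c = 18.1 km × (3.35 − 2.87) / 2.87 = 3.03 km.

3.03 km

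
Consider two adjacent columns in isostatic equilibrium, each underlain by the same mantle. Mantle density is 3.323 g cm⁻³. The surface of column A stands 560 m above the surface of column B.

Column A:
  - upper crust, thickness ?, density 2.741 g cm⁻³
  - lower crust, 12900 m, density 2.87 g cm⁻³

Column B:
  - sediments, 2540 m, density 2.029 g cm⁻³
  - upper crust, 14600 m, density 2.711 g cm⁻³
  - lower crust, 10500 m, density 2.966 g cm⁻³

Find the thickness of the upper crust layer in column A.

20600 m

Take the compensation level at the base of the deeper column (depth z_c below the surface of column A) and equate Σ ρ_i t_i down to z_c; mantle fills any gap and the z_c terms cancel.
Column A: x×2.741 + 12900×2.87 + (z_c − 12900 − x)×3.323
Column B: 560×0 + 2540×2.029 + 14600×2.711 + 10500×2.966 + (z_c − 560 − 27640)×3.323
The z_c×3.323 term appears on both sides and cancels. Collect the known terms of each column as K = Σ(ρt)_known − 3.323 × (depth of known layers): K_A = 37023 − 3.323×12900 = −5843.7; K_B = 75877.26 − 3.323×(560 + 27640) = −17831.34.
Balance: K_A − x×(3.323 − 2.741) = K_B, so x = (K_A − K_B)/(3.323 − 2.741) = 11987.6/0.582 = 20600 m.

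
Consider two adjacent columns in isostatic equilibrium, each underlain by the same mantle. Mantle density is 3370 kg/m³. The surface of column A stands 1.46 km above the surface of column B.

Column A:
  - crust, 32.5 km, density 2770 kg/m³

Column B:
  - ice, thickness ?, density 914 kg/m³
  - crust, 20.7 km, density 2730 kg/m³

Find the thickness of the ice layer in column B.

0.542 km

Take the compensation level at the base of the deeper column (depth z_c below the surface of column A) and equate Σ ρ_i t_i down to z_c; mantle fills any gap and the z_c terms cancel.
Column A: 32.5×2770 + (z_c − 32.5)×3370
Column B: 1.46×0 + x×914 + 20.7×2730 + (z_c − 1.46 − 20.7 − x)×3370
The z_c×3370 term appears on both sides and cancels. Collect the known terms of each column as K = Σ(ρt)_known − 3370 × (depth of known layers): K_A = 90025 − 3370×32.5 = −19500; K_B = 56511 − 3370×(1.46 + 20.7) = −18168.2.
Balance: K_A = K_B − x×(3370 − 914), so x = (K_B − K_A)/(3370 − 914) = 1331.8/2456 = 0.542 km.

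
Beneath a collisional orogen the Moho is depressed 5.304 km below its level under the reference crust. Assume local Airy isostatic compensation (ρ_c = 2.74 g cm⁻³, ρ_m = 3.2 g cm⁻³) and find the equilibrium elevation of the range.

Isostatic balance requires: ρ_c h = (ρ_m − ρ_c) r.
h = r (ρ_m − ρ_c) / ρ_c = 5.304 km × (3.2 − 2.74) / 2.74 = 0.89 km.

0.89 km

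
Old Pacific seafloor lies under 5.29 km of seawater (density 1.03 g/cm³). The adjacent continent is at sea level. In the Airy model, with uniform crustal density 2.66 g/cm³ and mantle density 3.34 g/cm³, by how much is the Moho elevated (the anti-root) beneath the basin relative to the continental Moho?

By Archimedes' principle applied to the lithosphere: replacing crust with seawater at the top is compensated by replacing crust with mantle at the base: d (ρ_c − ρ_w) = a (ρ_m − ρ_c).
a = d (ρ_c − ρ_w)/(ρ_m − ρ_c) = 5.29 km × 1.63/0.68 = 12.7 km.

12.7 km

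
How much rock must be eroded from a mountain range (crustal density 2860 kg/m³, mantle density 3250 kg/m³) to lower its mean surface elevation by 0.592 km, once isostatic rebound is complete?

4.93 km

Net drop Δ = e − u = e − e ρ_c/ρ_m = e (ρ_m − ρ_c)/ρ_m.
e = Δ ρ_m/(ρ_m − ρ_c) = 0.592 km × 3250/390 = 4.93 km.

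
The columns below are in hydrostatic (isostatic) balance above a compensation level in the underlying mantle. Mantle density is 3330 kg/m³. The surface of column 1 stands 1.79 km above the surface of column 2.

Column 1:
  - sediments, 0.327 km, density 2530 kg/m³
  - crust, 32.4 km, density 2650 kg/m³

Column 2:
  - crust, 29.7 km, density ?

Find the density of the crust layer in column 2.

2780 kg/m³

Take the compensation level at the base of the deeper column (depth z_c below the surface of column 1) and equate Σ ρ_i t_i down to z_c; mantle fills any gap and the z_c terms cancel.
Column 1: 0.327×2530 + 32.4×2650 + (z_c − 32.727)×3330
Column 2: 1.79×0 + 29.7×ρ + (z_c − 1.79 − 29.7)×3330
The z_c×3330 term appears on both sides and cancels. Collect the known terms of each column as K = Σ(ρt)_known − 3330 × (depth of known layers): K_1 = 86687.31 − 3330×32.727 = −22293.6; K_2 = 0 − 3330×(1.79 + 29.7) = −104861.7.
Balance: K_1 = K_2 + 29.7×ρ, so ρ = (K_1 − K_2)/29.7 = 82568.1/29.7 = 2780 kg/m³.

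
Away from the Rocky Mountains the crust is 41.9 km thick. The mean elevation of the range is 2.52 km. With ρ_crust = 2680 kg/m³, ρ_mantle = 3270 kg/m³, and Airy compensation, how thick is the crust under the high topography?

55.9 km

Root depth r = h ρ_c / (ρ_m − ρ_c) = 2.52 km × 2680 / 590 = 11.45 km.
Total thickness = T + h + r = 41.9 km + 2.52 km + 11.45 km = 55.9 km.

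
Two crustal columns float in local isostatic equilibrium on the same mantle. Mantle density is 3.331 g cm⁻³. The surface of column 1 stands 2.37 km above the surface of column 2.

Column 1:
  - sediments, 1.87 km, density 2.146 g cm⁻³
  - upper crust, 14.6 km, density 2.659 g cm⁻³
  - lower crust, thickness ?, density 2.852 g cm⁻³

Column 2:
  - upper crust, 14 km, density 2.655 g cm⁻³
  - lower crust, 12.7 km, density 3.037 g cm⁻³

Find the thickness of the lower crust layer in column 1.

Take the compensation level at the base of the deeper column (depth z_c below the surface of column 1) and equate Σ ρ_i t_i down to z_c; mantle fills any gap and the z_c terms cancel.
Column 1: 1.87×2.146 + 14.6×2.659 + x×2.852 + (z_c − 16.47 − x)×3.331
Column 2: 2.37×0 + 14×2.655 + 12.7×3.037 + (z_c − 2.37 − 26.7)×3.331
The z_c×3.331 term appears on both sides and cancels. Collect the known terms of each column as K = Σ(ρt)_known − 3.331 × (depth of known layers): K_1 = 42.83442 − 3.331×16.47 = −12.02715; K_2 = 75.7399 − 3.331×(2.37 + 26.7) = −21.09227.
Balance: K_1 − x×(3.331 − 2.852) = K_2, so x = (K_1 − K_2)/(3.331 − 2.852) = 9.06512/0.479 = 18.9 km.

18.9 km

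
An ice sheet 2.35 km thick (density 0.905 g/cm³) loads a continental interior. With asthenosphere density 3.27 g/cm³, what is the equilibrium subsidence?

0.65 km

In Airy isostatic equilibrium: the ice load ρ_ice t is balanced by mantle displaced below, ρ_m s.
s = t ρ_ice / ρ_m = 2.35 km × 0.905/3.27 = 0.65 km.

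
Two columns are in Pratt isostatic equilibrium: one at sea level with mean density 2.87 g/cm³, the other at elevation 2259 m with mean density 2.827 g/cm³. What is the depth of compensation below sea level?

149000 m

ρ_ref D = ρ (D + h) → D (ρ_ref − ρ) = ρ h.
D = ρ h/(ρ_ref − ρ) = 2.827 × 2259 m/(2.87 − 2.827) = 149000 m.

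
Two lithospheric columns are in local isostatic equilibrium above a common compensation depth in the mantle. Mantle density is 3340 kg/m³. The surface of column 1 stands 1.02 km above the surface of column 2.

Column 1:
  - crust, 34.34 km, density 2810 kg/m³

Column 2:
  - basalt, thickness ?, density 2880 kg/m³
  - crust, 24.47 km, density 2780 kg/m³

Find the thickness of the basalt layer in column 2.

2.37 km

Take the compensation level at the base of the deeper column (depth z_c below the surface of column 1) and equate Σ ρ_i t_i down to z_c; mantle fills any gap and the z_c terms cancel.
Column 1: 34.34×2810 + (z_c − 34.34)×3340
Column 2: 1.02×0 + x×2880 + 24.47×2780 + (z_c − 1.02 − 24.47 − x)×3340
The z_c×3340 term appears on both sides and cancels. Collect the known terms of each column as K = Σ(ρt)_known − 3340 × (depth of known layers): K_1 = 96495.4 − 3340×34.34 = −18200.2; K_2 = 68026.6 − 3340×(1.02 + 24.47) = −17110.
Balance: K_1 = K_2 − x×(3340 − 2880), so x = (K_2 − K_1)/(3340 − 2880) = 1090.2/460 = 2.37 km.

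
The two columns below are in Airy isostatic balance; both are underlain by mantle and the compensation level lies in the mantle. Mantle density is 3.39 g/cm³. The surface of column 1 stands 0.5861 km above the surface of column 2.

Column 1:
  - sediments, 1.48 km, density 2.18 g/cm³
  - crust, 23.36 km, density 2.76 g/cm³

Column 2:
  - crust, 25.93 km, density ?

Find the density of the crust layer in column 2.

2.83 g/cm³

Take the compensation level at the base of the deeper column (depth z_c below the surface of column 1) and equate Σ ρ_i t_i down to z_c; mantle fills any gap and the z_c terms cancel.
Column 1: 1.48×2.18 + 23.36×2.76 + (z_c − 24.84)×3.39
Column 2: 0.5861×0 + 25.93×ρ + (z_c − 0.5861 − 25.93)×3.39
The z_c×3.39 term appears on both sides and cancels. Collect the known terms of each column as K = Σ(ρt)_known − 3.39 × (depth of known layers): K_1 = 67.7 − 3.39×24.84 = −16.5076; K_2 = 0 − 3.39×(0.5861 + 25.93) = −89.889579.
Balance: K_1 = K_2 + 25.93×ρ, so ρ = (K_1 − K_2)/25.93 = 73.382/25.93 = 2.83 g/cm³.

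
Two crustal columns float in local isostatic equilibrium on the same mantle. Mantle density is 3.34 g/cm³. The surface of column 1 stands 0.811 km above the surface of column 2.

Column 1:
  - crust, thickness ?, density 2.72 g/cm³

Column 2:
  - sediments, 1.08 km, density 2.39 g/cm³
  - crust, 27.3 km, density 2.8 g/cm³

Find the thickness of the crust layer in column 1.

29.8 km

Take the compensation level at the base of the deeper column (depth z_c below the surface of column 1) and equate Σ ρ_i t_i down to z_c; mantle fills any gap and the z_c terms cancel.
Column 1: x×2.72 + (z_c − 0 − x)×3.34
Column 2: 0.811×0 + 1.08×2.39 + 27.3×2.8 + (z_c − 0.811 − 28.38)×3.34
The z_c×3.34 term appears on both sides and cancels. Collect the known terms of each column as K = Σ(ρt)_known − 3.34 × (depth of known layers): K_1 = 0 − 3.34×0 = 0; K_2 = 79.0212 − 3.34×(0.811 + 28.38) = −18.47674.
Balance: K_1 − x×(3.34 − 2.72) = K_2, so x = (K_1 − K_2)/(3.34 − 2.72) = 18.4767/0.62 = 29.8 km.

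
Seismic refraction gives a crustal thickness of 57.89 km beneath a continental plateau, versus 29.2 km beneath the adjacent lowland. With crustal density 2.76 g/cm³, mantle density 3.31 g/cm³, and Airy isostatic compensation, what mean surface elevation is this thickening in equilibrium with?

4.77 km

Excess crust Δ = 57.89 km − 29.2 km = 28.69 km, split between elevation h and root r with h + r = Δ.
Airy balance ρ_c h = (ρ_m − ρ_c) r gives r = h ρ_c/(ρ_m − ρ_c), so h (1 + ρ_c/(ρ_m − ρ_c)) = Δ, i.e. h = Δ (ρ_m − ρ_c)/ρ_m.
h = 28.69 km × 0.55/3.31 = 4.77 km.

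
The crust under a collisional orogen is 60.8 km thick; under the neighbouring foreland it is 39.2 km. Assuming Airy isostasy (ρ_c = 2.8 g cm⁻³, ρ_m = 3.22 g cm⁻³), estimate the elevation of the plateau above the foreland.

Excess crust Δ = 60.8 km − 39.2 km = 21.6 km, split between elevation h and root r with h + r = Δ.
Airy balance ρ_c h = (ρ_m − ρ_c) r gives r = h ρ_c/(ρ_m − ρ_c), so h (1 + ρ_c/(ρ_m − ρ_c)) = Δ, i.e. h = Δ (ρ_m − ρ_c)/ρ_m.
h = 21.6 km × 0.42/3.22 = 2.82 km.

2.82 km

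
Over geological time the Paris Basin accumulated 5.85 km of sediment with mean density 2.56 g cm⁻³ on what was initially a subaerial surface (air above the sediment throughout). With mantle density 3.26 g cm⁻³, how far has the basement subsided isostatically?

Subaerial load: s = t ρ_sed / ρ_m = 5.85 km × 2.56/3.26 = 4.59 km.

4.59 km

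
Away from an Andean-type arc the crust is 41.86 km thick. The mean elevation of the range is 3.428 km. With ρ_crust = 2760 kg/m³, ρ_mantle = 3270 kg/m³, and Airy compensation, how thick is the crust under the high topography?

63.8 km

Root depth r = h ρ_c / (ρ_m − ρ_c) = 3.428 km × 2760 / 510 = 18.55 km.
Total thickness = T + h + r = 41.86 km + 3.428 km + 18.55 km = 63.8 km.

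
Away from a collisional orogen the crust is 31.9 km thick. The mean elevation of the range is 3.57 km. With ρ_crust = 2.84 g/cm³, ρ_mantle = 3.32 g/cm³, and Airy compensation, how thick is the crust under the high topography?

56.6 km

Root depth r = h ρ_c / (ρ_m − ρ_c) = 3.57 km × 2.84 / 0.48 = 21.12 km.
Total thickness = T + h + r = 31.9 km + 3.57 km + 21.12 km = 56.6 km.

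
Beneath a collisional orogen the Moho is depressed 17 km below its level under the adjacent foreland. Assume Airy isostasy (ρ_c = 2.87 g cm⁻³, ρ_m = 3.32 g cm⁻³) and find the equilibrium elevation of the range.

By Archimedes' principle applied to the lithosphere: ρ_c h = (ρ_m − ρ_c) r.
h = r (ρ_m − ρ_c) / ρ_c = 17 km × (3.32 − 2.87) / 2.87 = 2.67 km.

2.67 km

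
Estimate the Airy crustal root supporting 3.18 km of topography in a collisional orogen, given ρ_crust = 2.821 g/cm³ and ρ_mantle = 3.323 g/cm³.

17.9 km

By Archimedes' principle applied to the lithosphere: the weight of the topography is balanced by the buoyancy of the root, ρ_c h = (ρ_m − ρ_c) r.
r = h · ρ_c / (ρ_m − ρ_c) = 3.18 km × 2.821 / (3.323 − 2.821) = 17.9 km.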